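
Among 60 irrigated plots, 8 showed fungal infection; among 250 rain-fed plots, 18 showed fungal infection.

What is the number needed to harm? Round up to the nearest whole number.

17

risk, irrigated plots = 8/60 = 0.133333
risk, rain-fed plots = 18/250 = 0.072000
absolute risk difference = 0.061333
1 / 0.061333 = 16.304 → round up → 17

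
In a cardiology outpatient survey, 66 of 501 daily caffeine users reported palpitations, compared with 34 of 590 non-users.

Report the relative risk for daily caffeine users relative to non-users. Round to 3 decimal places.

risk, daily caffeine users = 66/501 = 0.1317
risk, non-users = 34/590 = 0.0576
RR = 0.1317 / 0.0576 = 2.286

RR: 2.286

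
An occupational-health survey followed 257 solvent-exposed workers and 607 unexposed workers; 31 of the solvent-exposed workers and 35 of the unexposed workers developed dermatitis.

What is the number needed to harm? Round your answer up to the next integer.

NNH ≈ 16

risk, solvent-exposed workers = 31/257 = 0.120623
risk, unexposed workers = 35/607 = 0.057661
absolute risk difference = 0.062962
1 / 0.062962 = 15.883 → round up → 16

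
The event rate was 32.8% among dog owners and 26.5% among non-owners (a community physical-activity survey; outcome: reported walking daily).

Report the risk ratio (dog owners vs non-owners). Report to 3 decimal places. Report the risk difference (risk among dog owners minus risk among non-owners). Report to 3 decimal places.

RR = 1.238; RD = 0.063

RR = 0.3280 / 0.2650 = 1.238
risk difference = 0.3280 − 0.2650 = 0.063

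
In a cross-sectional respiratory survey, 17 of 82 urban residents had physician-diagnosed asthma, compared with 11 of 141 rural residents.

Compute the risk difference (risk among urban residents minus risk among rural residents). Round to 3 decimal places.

RD = 0.129

risk, urban residents = 17/82 = 0.2073
risk, rural residents = 11/141 = 0.0780
risk difference = 0.2073 − 0.0780 = 0.129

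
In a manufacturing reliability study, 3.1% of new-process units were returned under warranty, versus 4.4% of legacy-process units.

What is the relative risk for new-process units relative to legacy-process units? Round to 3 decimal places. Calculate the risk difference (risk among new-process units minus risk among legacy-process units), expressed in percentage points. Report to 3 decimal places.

RR = 0.705; RD = -1.300

RR = 0.03100 / 0.04400 = 0.705
risk difference = 0.03100 − 0.04400 = -0.01300 → -1.300 percentage points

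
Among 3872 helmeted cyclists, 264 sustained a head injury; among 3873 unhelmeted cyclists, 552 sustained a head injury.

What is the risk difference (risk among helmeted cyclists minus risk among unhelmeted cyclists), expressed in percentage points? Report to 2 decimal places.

risk, helmeted cyclists = 264/3872 = 0.0682
risk, unhelmeted cyclists = 552/3873 = 0.1425
risk difference = 0.0682 − 0.1425 = -0.0743 → -7.43 percentage points

-7.43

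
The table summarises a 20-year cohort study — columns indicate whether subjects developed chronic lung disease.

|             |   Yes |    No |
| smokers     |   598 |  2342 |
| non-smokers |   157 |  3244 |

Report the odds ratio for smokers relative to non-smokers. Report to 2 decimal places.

OR ≈ 5.28

odds, smokers = 598/2342 = 0.25534
odds, non-smokers = 157/3244 = 0.04840
OR = 0.25534 / 0.04840 = 5.28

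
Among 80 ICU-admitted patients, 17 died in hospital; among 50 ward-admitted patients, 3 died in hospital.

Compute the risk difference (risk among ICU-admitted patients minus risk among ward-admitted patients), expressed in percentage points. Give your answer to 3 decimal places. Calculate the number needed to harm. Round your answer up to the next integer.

risk, ICU-admitted patients = 17/80 = 0.2125
risk, ward-admitted patients = 3/50 = 0.0600
risk difference = 0.2125 − 0.0600 = 0.1525 → 15.250 percentage points
absolute risk difference = 0.152500
1 / 0.152500 = 6.557 → round up → 7

RD = 15.250; NNH = 7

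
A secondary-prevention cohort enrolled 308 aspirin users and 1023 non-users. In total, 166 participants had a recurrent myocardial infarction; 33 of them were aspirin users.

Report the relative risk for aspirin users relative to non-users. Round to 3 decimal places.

0.824

aspirin users without the outcome: 308 − 33 = 275
non-users with the outcome: 166 − 33 = 133
non-users without the outcome: 1023 − 133 = 890
risk, aspirin users = 33/308 = 0.1071
risk, non-users = 133/1023 = 0.1300
RR = 0.1071 / 0.1300 = 0.824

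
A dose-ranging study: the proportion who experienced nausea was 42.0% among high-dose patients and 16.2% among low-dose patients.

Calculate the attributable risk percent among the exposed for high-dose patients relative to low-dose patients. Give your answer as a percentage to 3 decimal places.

AR% = (0.4200 − 0.1620) / 0.4200 = 0.6143 → 61.429%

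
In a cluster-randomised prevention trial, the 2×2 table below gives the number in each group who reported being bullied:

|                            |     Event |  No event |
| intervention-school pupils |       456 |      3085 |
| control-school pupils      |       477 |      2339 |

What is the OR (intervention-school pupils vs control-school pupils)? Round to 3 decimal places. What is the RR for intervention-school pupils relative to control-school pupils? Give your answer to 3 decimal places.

OR = 0.725; RR = 0.760

odds, intervention-school pupils = 456/3085 = 0.1478
odds, control-school pupils = 477/2339 = 0.2039
OR = 0.1478 / 0.2039 = 0.725
risk, intervention-school pupils = 456/3541 = 0.1288
risk, control-school pupils = 477/2816 = 0.1694
RR = 0.1288 / 0.1694 = 0.760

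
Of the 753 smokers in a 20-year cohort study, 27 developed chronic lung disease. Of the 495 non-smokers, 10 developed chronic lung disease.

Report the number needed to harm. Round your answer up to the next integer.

risk, smokers = 27/753 = 0.035857
risk, non-smokers = 10/495 = 0.020202
absolute risk difference = 0.015655
1 / 0.015655 = 63.877 → round up → 64

NNH ≈ 64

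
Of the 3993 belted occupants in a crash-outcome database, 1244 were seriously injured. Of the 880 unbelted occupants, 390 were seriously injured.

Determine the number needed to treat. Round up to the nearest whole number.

risk, belted occupants = 1244/3993 = 0.311545
risk, unbelted occupants = 390/880 = 0.443182
absolute risk difference = 0.131637
1 / 0.131637 = 7.597 → round up → 8

NNT ≈ 8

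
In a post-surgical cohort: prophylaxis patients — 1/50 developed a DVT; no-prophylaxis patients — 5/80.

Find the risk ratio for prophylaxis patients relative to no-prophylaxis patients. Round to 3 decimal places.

risk, prophylaxis patients = 1/50 = 0.02000
risk, no-prophylaxis patients = 5/80 = 0.06250
RR = 0.02000 / 0.06250 = 0.320

RR ≈ 0.320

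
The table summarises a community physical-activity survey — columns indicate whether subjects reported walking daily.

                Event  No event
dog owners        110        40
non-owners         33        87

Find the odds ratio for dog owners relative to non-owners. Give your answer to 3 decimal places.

OR = (110 × 87) / (40 × 33) = 9570/1320 ≈ 7.250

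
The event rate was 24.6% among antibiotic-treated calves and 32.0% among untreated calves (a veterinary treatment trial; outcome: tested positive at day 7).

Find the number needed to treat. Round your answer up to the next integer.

absolute risk difference = 0.074000
1 / 0.074000 = 13.514 → round up → 14

14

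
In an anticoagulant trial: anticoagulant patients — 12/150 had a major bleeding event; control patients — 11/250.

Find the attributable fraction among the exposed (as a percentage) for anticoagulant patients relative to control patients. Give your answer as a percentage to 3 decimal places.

risk, anticoagulant patients = 12/150 = 0.08000
risk, control patients = 11/250 = 0.04400
AR% = (0.08000 − 0.04400) / 0.08000 = 0.4500 → 45.000%

AR%: 45.000%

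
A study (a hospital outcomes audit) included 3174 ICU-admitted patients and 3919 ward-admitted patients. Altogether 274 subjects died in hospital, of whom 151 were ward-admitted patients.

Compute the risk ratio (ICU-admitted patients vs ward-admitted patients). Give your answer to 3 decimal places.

1.006

ICU-admitted patients with the outcome: 274 − 151 = 123
ICU-admitted patients without the outcome: 3174 − 123 = 3051
ward-admitted patients without the outcome: 3919 − 151 = 3768
risk, ICU-admitted patients = 123/3174 = 0.03875
risk, ward-admitted patients = 151/3919 = 0.03853
RR = 0.03875 / 0.03853 = 1.006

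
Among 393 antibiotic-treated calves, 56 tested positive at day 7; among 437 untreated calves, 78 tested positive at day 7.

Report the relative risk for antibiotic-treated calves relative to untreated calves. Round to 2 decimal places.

RR: 0.80

risk, antibiotic-treated calves = 56/393 = 0.1425
risk, untreated calves = 78/437 = 0.1785
RR = 0.1425 / 0.1785 = 0.80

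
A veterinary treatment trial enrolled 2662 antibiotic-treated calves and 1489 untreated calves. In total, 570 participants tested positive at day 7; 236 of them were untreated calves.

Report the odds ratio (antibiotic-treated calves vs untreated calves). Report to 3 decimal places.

0.762

antibiotic-treated calves with the outcome: 570 − 236 = 334
antibiotic-treated calves without the outcome: 2662 − 334 = 2328
untreated calves without the outcome: 1489 − 236 = 1253
OR = (334 × 1253) / (2328 × 236) = 418502/549408 ≈ 0.762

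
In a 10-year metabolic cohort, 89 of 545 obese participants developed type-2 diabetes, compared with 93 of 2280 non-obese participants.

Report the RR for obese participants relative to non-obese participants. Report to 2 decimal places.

risk, obese participants = 89/545 = 0.16330
risk, non-obese participants = 93/2280 = 0.04079
RR = 0.16330 / 0.04079 = 4.00

RR: 4.00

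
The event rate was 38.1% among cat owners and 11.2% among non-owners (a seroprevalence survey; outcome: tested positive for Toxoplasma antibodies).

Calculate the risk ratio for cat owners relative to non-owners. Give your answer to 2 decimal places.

RR = 0.3810 / 0.1120 = 3.40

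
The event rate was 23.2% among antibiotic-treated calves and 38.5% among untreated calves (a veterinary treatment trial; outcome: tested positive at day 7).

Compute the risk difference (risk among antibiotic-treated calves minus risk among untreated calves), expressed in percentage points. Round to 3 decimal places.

risk difference = 0.2320 − 0.3850 = -0.1530 → -15.300 percentage points

RD: -15.300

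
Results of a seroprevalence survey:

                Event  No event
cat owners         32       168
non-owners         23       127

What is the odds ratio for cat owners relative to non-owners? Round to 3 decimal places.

OR = (32 × 127) / (168 × 23) = 4064/3864 ≈ 1.052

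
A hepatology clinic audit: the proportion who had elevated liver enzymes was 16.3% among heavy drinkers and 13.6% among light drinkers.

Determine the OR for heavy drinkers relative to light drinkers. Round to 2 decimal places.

odds, heavy drinkers = 0.1630/0.8370 = 0.1947
odds, light drinkers = 0.1360/0.8640 = 0.1574
OR = 0.1947 / 0.1574 = 1.24

OR = 1.24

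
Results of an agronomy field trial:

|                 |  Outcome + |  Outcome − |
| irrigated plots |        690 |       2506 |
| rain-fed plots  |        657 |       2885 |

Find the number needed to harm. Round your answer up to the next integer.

NNH ≈ 33

risk, irrigated plots = 690/3196 = 0.215895
risk, rain-fed plots = 657/3542 = 0.185488
absolute risk difference = 0.030406
1 / 0.030406 = 32.888 → round up → 33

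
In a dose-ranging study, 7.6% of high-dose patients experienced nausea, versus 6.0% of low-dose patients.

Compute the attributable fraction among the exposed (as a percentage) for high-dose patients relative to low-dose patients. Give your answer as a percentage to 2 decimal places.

AR% = (0.0760 − 0.0600) / 0.0760 = 0.2105 → 21.05%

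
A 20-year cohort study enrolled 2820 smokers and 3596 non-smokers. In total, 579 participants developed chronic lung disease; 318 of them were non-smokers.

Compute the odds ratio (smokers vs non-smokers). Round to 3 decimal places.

1.051

smokers with the outcome: 579 − 318 = 261
smokers without the outcome: 2820 − 261 = 2559
non-smokers without the outcome: 3596 − 318 = 3278
OR = (261 × 3278) / (2559 × 318) = 855558/813762 ≈ 1.051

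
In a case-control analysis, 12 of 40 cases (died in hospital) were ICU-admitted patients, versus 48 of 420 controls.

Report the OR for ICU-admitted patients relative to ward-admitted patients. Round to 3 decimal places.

OR = (12 × 372) / (48 × 28) = 4464/1344 ≈ 3.321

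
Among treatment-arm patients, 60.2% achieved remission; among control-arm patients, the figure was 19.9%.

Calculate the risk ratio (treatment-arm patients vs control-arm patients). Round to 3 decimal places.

RR = 0.6020 / 0.1990 = 3.025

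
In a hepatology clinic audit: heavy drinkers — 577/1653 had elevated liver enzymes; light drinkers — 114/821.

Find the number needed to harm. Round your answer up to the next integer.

risk, heavy drinkers = 577/1653 = 0.349062
risk, light drinkers = 114/821 = 0.138855
absolute risk difference = 0.210207
1 / 0.210207 = 4.757 → round up → 5

NNH: 5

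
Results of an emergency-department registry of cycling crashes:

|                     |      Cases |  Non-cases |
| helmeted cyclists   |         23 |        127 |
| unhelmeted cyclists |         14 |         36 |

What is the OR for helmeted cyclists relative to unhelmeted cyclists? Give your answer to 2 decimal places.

OR = (23 × 36) / (127 × 14) = 828/1778 ≈ 0.47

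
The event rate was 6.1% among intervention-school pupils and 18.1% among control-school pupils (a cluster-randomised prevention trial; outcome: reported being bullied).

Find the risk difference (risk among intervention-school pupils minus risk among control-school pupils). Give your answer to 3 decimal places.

risk difference = 0.0610 − 0.1810 = -0.120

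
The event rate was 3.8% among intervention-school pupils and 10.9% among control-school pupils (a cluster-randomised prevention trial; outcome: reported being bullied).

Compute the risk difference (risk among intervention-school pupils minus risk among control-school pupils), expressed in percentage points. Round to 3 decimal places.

risk difference = 0.03800 − 0.10900 = -0.07100 → -7.100 percentage points

-7.100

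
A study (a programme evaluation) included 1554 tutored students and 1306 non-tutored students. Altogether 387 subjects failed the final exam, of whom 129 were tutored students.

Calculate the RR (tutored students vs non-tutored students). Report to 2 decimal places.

tutored students without the outcome: 1554 − 129 = 1425
non-tutored students with the outcome: 387 − 129 = 258
non-tutored students without the outcome: 1306 − 258 = 1048
risk, tutored students = 129/1554 = 0.0830
risk, non-tutored students = 258/1306 = 0.1975
RR = 0.0830 / 0.1975 = 0.42

0.42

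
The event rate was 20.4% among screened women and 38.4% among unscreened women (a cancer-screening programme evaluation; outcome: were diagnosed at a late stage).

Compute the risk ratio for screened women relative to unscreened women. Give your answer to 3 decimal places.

RR = 0.2040 / 0.3840 = 0.531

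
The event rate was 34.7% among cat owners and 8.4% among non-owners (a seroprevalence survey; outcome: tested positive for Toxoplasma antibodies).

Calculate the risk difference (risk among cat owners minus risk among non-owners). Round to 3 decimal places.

risk difference = 0.3470 − 0.0840 = 0.263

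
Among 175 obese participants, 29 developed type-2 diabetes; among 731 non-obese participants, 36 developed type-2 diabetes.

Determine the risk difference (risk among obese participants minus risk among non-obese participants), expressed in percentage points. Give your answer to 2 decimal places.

risk, obese participants = 29/175 = 0.16571
risk, non-obese participants = 36/731 = 0.04925
risk difference = 0.16571 − 0.04925 = 0.11647 → 11.65 percentage points

RD ≈ 11.65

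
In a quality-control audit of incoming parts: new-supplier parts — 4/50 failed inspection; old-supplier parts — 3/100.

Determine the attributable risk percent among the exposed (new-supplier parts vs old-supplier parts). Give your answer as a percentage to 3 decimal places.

62.500%

risk, new-supplier parts = 4/50 = 0.08000
risk, old-supplier parts = 3/100 = 0.03000
AR% = (0.08000 − 0.03000) / 0.08000 = 0.6250 → 62.500%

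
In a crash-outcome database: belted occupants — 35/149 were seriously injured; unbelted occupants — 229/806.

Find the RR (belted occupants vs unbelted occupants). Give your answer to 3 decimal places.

risk, belted occupants = 35/149 = 0.2349
risk, unbelted occupants = 229/806 = 0.2841
RR = 0.2349 / 0.2841 = 0.827

RR: 0.827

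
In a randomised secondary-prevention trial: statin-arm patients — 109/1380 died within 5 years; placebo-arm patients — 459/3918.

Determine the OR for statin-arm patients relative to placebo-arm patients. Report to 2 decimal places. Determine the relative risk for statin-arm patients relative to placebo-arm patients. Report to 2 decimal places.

odds, statin-arm patients = 109/1271 = 0.0858
odds, placebo-arm patients = 459/3459 = 0.1327
OR = 0.0858 / 0.1327 = 0.65
risk, statin-arm patients = 109/1380 = 0.0790
risk, placebo-arm patients = 459/3918 = 0.1172
RR = 0.0790 / 0.1172 = 0.67

OR = 0.65; RR = 0.67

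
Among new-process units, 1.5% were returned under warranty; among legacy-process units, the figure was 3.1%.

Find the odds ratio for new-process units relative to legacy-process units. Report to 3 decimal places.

0.476

odds, new-process units = 0.01500/0.98500 = 0.01523
odds, legacy-process units = 0.03100/0.96900 = 0.03199
OR = 0.01523 / 0.03199 = 0.476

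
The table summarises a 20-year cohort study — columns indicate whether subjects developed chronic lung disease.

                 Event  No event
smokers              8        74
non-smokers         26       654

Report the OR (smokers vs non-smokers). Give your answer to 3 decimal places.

odds, smokers = 8/74 = 0.10811
odds, non-smokers = 26/654 = 0.03976
OR = 0.10811 / 0.03976 = 2.719

2.719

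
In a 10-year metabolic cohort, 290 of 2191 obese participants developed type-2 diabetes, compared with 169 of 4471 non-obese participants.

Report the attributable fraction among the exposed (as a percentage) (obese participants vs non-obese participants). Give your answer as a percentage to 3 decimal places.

AR% ≈ 71.442%

risk, obese participants = 290/2191 = 0.13236
risk, non-obese participants = 169/4471 = 0.03780
AR% = (0.13236 − 0.03780) / 0.13236 = 0.7144 → 71.442%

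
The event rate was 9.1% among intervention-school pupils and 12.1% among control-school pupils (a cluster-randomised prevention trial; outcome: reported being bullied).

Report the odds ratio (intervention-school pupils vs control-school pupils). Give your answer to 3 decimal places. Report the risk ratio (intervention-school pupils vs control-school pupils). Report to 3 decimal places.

OR = 0.727; RR = 0.752

odds, intervention-school pupils = 0.0910/0.9090 = 0.1001
odds, control-school pupils = 0.1210/0.8790 = 0.1377
OR = 0.1001 / 0.1377 = 0.727
RR = 0.0910 / 0.1210 = 0.752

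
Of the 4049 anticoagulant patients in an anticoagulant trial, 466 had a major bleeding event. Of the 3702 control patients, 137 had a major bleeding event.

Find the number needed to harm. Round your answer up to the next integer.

NNH ≈ 13

risk, anticoagulant patients = 466/4049 = 0.115090
risk, control patients = 137/3702 = 0.037007
absolute risk difference = 0.078083
1 / 0.078083 = 12.807 → round up → 13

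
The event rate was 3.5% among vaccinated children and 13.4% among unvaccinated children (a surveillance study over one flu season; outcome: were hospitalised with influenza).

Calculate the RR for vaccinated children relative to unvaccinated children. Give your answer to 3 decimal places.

RR = 0.03500 / 0.13400 = 0.261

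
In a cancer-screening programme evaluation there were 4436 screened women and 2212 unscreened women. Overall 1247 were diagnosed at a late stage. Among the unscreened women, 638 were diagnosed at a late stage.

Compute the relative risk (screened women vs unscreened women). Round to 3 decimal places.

RR: 0.476

screened women with the outcome: 1247 − 638 = 609
screened women without the outcome: 4436 − 609 = 3827
unscreened women without the outcome: 2212 − 638 = 1574
risk, screened women = 609/4436 = 0.1373
risk, unscreened women = 638/2212 = 0.2884
RR = 0.1373 / 0.2884 = 0.476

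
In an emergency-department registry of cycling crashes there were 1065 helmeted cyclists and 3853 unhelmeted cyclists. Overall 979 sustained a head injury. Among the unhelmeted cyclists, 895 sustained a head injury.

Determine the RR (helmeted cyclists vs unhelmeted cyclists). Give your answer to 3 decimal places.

RR: 0.340

helmeted cyclists with the outcome: 979 − 895 = 84
helmeted cyclists without the outcome: 1065 − 84 = 981
unhelmeted cyclists without the outcome: 3853 − 895 = 2958
risk, helmeted cyclists = 84/1065 = 0.0789
risk, unhelmeted cyclists = 895/3853 = 0.2323
RR = 0.0789 / 0.2323 = 0.340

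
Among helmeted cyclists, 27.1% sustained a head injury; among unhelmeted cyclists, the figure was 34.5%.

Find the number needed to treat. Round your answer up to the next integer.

absolute risk difference = 0.074000
1 / 0.074000 = 13.514 → round up → 14

NNT ≈ 14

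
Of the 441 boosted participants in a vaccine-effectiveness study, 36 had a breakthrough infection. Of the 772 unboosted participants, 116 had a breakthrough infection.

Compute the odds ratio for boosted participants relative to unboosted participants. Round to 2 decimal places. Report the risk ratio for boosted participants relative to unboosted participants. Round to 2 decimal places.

odds, boosted participants = 36/405 = 0.0889
odds, unboosted participants = 116/656 = 0.1768
OR = 0.0889 / 0.1768 = 0.50
risk, boosted participants = 36/441 = 0.0816
risk, unboosted participants = 116/772 = 0.1503
RR = 0.0816 / 0.1503 = 0.54

OR = 0.50; RR = 0.54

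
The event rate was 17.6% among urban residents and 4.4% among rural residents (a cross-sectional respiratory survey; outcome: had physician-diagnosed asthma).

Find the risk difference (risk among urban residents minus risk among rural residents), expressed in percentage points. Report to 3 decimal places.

13.200

risk difference = 0.17600 − 0.04400 = 0.13200 → 13.200 percentage points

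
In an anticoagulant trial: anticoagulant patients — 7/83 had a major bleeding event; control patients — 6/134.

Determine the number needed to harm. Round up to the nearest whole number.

26

risk, anticoagulant patients = 7/83 = 0.084337
risk, control patients = 6/134 = 0.044776
absolute risk difference = 0.039561
1 / 0.039561 = 25.277 → round up → 26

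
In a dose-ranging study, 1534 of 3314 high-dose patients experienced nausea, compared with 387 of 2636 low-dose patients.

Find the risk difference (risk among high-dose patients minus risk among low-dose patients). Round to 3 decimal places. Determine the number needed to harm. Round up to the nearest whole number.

RD = 0.316; NNH = 4

risk, high-dose patients = 1534/3314 = 0.4629
risk, low-dose patients = 387/2636 = 0.1468
risk difference = 0.4629 − 0.1468 = 0.316
absolute risk difference = 0.316071
1 / 0.316071 = 3.164 → round up → 4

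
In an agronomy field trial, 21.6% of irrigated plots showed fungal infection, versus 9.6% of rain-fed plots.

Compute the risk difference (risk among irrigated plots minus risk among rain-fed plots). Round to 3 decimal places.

risk difference = 0.2160 − 0.0960 = 0.120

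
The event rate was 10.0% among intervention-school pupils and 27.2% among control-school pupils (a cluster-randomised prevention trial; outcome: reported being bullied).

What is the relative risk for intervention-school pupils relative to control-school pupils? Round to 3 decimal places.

RR = 0.1000 / 0.2720 = 0.368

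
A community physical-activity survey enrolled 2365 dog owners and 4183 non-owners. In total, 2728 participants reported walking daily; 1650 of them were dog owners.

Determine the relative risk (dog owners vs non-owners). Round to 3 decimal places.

2.707

dog owners without the outcome: 2365 − 1650 = 715
non-owners with the outcome: 2728 − 1650 = 1078
non-owners without the outcome: 4183 − 1078 = 3105
risk, dog owners = 1650/2365 = 0.6977
risk, non-owners = 1078/4183 = 0.2577
RR = 0.6977 / 0.2577 = 2.707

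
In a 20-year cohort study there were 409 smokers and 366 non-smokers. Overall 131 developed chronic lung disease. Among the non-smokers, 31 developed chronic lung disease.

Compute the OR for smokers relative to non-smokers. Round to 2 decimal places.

smokers with the outcome: 131 − 31 = 100
smokers without the outcome: 409 − 100 = 309
non-smokers without the outcome: 366 − 31 = 335
odds, smokers = 100/309 = 0.3236
odds, non-smokers = 31/335 = 0.0925
OR = 0.3236 / 0.0925 = 3.50

3.50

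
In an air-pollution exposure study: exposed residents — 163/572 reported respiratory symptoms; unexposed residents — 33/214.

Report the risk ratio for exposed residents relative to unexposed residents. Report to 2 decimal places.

risk, exposed residents = 163/572 = 0.2850
risk, unexposed residents = 33/214 = 0.1542
RR = 0.2850 / 0.1542 = 1.85

1.85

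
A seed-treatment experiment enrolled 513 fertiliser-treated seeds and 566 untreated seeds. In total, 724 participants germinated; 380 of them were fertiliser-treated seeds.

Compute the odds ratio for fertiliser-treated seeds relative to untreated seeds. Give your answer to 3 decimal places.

fertiliser-treated seeds without the outcome: 513 − 380 = 133
untreated seeds with the outcome: 724 − 380 = 344
untreated seeds without the outcome: 566 − 344 = 222
OR = (380 × 222) / (133 × 344) = 84360/45752 ≈ 1.844

OR ≈ 1.844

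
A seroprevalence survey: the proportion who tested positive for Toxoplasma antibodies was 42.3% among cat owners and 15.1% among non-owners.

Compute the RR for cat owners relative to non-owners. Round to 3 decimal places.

RR = 0.4230 / 0.1510 = 2.801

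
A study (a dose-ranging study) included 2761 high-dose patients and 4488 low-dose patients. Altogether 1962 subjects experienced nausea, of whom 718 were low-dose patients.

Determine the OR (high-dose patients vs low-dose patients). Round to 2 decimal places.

high-dose patients with the outcome: 1962 − 718 = 1244
high-dose patients without the outcome: 2761 − 1244 = 1517
low-dose patients without the outcome: 4488 − 718 = 3770
OR = (1244 × 3770) / (1517 × 718) = 4689880/1089206 ≈ 4.31

OR = 4.31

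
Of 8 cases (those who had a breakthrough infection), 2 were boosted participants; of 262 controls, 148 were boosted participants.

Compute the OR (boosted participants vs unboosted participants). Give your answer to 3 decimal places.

0.257

odds, boosted participants = 2/148 = 0.01351
odds, unboosted participants = 6/114 = 0.05263
OR = 0.01351 / 0.05263 = 0.257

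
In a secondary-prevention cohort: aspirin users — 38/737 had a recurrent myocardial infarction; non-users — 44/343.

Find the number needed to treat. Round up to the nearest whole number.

NNT: 14

risk, aspirin users = 38/737 = 0.051560
risk, non-users = 44/343 = 0.128280
absolute risk difference = 0.076720
1 / 0.076720 = 13.034 → round up → 14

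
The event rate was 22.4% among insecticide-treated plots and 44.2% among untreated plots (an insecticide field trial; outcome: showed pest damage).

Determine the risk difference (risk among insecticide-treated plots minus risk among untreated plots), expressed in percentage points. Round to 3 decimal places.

RD: -21.800

risk difference = 0.2240 − 0.4420 = -0.2180 → -21.800 percentage points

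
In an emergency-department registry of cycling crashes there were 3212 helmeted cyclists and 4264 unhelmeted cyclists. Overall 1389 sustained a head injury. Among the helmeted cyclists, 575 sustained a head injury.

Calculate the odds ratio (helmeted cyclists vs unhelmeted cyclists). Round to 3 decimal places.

helmeted cyclists without the outcome: 3212 − 575 = 2637
unhelmeted cyclists with the outcome: 1389 − 575 = 814
unhelmeted cyclists without the outcome: 4264 − 814 = 3450
OR = (575 × 3450) / (2637 × 814) = 1983750/2146518 ≈ 0.924

OR = 0.924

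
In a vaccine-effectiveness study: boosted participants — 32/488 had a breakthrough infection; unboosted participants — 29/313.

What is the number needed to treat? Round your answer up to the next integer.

risk, boosted participants = 32/488 = 0.065574
risk, unboosted participants = 29/313 = 0.092652
absolute risk difference = 0.027078
1 / 0.027078 = 36.930 → round up → 37

37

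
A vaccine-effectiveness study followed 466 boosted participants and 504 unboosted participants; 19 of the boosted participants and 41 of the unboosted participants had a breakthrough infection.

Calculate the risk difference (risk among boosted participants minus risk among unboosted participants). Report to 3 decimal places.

-0.041

risk, boosted participants = 19/466 = 0.04077
risk, unboosted participants = 41/504 = 0.08135
risk difference = 0.04077 − 0.08135 = -0.041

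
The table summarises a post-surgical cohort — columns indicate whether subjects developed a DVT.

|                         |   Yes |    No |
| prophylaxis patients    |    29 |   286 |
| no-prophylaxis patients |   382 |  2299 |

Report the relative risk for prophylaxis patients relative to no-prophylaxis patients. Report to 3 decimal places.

risk, prophylaxis patients = 29/315 = 0.0921
risk, no-prophylaxis patients = 382/2681 = 0.1425
RR = 0.0921 / 0.1425 = 0.646

RR: 0.646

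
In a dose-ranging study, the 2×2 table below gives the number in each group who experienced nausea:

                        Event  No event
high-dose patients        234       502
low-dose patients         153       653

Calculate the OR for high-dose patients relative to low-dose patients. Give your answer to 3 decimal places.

OR = (234 × 653) / (502 × 153) = 152802/76806 ≈ 1.989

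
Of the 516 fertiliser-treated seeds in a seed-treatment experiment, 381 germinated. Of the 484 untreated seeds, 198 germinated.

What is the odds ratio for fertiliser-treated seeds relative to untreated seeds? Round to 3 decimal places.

OR = (381 × 286) / (135 × 198) = 108966/26730 ≈ 4.077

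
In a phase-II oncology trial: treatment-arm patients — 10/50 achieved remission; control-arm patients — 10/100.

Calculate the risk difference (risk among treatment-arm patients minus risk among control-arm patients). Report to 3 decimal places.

risk, treatment-arm patients = 10/50 = 0.2000
risk, control-arm patients = 10/100 = 0.1000
risk difference = 0.2000 − 0.1000 = 0.100

RD ≈ 0.100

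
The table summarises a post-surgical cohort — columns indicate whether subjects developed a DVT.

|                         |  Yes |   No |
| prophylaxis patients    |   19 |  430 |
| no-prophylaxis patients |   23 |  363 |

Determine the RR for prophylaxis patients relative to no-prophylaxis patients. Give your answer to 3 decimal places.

RR: 0.710

risk, prophylaxis patients = 19/449 = 0.04232
risk, no-prophylaxis patients = 23/386 = 0.05959
RR = 0.04232 / 0.05959 = 0.710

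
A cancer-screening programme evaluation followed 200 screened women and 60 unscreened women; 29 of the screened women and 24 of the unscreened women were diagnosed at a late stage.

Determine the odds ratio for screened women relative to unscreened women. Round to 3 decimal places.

0.254

odds, screened women = 29/171 = 0.1696
odds, unscreened women = 24/36 = 0.6667
OR = 0.1696 / 0.6667 = 0.254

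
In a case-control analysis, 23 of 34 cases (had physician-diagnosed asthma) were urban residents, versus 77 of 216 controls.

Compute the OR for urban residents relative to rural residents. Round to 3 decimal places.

OR = (23 × 139) / (77 × 11) = 3197/847 ≈ 3.774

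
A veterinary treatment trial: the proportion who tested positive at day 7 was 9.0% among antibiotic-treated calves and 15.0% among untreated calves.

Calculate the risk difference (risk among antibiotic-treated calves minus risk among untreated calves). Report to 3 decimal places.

risk difference = 0.0900 − 0.1500 = -0.060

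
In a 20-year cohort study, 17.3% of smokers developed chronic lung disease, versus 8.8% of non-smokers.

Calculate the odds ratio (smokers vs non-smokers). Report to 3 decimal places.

odds, smokers = 0.1730/0.8270 = 0.2092
odds, non-smokers = 0.0880/0.9120 = 0.0965
OR = 0.2092 / 0.0965 = 2.168

OR: 2.168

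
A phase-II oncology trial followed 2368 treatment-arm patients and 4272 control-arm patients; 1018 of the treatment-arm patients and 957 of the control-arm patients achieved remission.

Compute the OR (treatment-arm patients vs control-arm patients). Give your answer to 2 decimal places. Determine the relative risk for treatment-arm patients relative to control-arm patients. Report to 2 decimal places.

odds, treatment-arm patients = 1018/1350 = 0.7541
odds, control-arm patients = 957/3315 = 0.2887
OR = 0.7541 / 0.2887 = 2.61
risk, treatment-arm patients = 1018/2368 = 0.4299
risk, control-arm patients = 957/4272 = 0.2240
RR = 0.4299 / 0.2240 = 1.92

OR = 2.61; RR = 1.92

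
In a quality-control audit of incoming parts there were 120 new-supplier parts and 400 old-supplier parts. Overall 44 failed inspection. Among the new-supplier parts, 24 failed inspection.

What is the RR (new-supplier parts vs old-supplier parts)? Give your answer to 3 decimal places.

RR = 4.000

new-supplier parts without the outcome: 120 − 24 = 96
old-supplier parts with the outcome: 44 − 24 = 20
old-supplier parts without the outcome: 400 − 20 = 380
risk, new-supplier parts = 24/120 = 0.2000
risk, old-supplier parts = 20/400 = 0.0500
RR = 0.2000 / 0.0500 = 4.000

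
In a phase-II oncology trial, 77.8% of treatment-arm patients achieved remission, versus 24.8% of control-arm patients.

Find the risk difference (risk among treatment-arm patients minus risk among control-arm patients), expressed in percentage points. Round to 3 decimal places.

RD ≈ 53.000

risk difference = 0.7780 − 0.2480 = 0.5300 → 53.000 percentage points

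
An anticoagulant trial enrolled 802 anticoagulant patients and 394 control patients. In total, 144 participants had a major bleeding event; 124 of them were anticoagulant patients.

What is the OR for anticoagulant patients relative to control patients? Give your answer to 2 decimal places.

anticoagulant patients without the outcome: 802 − 124 = 678
control patients with the outcome: 144 − 124 = 20
control patients without the outcome: 394 − 20 = 374
OR = (124 × 374) / (678 × 20) = 46376/13560 ≈ 3.42

3.42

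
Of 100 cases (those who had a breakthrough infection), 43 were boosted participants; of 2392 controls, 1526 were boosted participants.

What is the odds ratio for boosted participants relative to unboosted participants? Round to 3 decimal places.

OR = (43 × 866) / (1526 × 57) = 37238/86982 ≈ 0.428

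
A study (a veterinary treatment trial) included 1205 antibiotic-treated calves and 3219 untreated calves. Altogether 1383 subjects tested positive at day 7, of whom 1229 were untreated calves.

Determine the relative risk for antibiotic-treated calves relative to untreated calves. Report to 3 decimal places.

antibiotic-treated calves with the outcome: 1383 − 1229 = 154
antibiotic-treated calves without the outcome: 1205 − 154 = 1051
untreated calves without the outcome: 3219 − 1229 = 1990
risk, antibiotic-treated calves = 154/1205 = 0.1278
risk, untreated calves = 1229/3219 = 0.3818
RR = 0.1278 / 0.3818 = 0.335

0.335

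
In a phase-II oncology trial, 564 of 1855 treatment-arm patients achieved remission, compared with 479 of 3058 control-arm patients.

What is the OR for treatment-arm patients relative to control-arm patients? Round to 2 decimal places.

OR = (564 × 2579) / (1291 × 479) = 1454556/618389 ≈ 2.35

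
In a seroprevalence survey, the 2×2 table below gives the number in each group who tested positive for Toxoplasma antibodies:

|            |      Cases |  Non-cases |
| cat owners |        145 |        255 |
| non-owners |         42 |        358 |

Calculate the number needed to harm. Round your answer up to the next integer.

4

risk, cat owners = 145/400 = 0.362500
risk, non-owners = 42/400 = 0.105000
absolute risk difference = 0.257500
1 / 0.257500 = 3.883 → round up → 4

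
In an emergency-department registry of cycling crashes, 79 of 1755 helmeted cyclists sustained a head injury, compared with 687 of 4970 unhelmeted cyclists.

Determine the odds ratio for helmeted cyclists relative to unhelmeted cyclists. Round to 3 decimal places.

OR = (79 × 4283) / (1676 × 687) = 338357/1151412 ≈ 0.294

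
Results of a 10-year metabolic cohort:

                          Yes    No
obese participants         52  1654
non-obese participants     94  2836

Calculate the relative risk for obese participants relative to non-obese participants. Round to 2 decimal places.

RR ≈ 0.95

risk, obese participants = 52/1706 = 0.03048
risk, non-obese participants = 94/2930 = 0.03208
RR = 0.03048 / 0.03208 = 0.95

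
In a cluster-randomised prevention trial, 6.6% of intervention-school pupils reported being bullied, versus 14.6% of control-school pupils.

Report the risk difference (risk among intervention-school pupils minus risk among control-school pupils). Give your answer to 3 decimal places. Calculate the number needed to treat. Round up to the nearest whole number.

risk difference = 0.0660 − 0.1460 = -0.080
absolute risk difference = 0.080000
1 / 0.080000 = 12.500 → round up → 13

RD = -0.080; NNT = 13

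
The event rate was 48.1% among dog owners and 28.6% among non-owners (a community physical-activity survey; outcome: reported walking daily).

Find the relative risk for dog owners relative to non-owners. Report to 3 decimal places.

RR = 0.4810 / 0.2860 = 1.682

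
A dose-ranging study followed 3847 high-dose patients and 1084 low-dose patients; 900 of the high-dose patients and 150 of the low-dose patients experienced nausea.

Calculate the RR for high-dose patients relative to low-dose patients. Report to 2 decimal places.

risk, high-dose patients = 900/3847 = 0.2339
risk, low-dose patients = 150/1084 = 0.1384
RR = 0.2339 / 0.1384 = 1.69

RR: 1.69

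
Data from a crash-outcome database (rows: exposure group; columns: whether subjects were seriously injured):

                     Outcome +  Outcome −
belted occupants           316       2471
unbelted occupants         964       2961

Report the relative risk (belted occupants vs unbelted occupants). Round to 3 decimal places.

risk, belted occupants = 316/2787 = 0.1134
risk, unbelted occupants = 964/3925 = 0.2456
RR = 0.1134 / 0.2456 = 0.462

RR: 0.462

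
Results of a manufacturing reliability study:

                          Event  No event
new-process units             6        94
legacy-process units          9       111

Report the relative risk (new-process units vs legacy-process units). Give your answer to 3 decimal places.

risk, new-process units = 6/100 = 0.0600
risk, legacy-process units = 9/120 = 0.0750
RR = 0.0600 / 0.0750 = 0.800

0.800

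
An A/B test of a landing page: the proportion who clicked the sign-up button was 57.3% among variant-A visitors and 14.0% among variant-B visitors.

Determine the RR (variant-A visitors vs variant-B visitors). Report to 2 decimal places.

RR = 0.5730 / 0.1400 = 4.09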